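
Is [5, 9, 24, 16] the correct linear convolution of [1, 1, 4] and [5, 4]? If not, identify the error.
Recompute linear convolution of [1, 1, 4] and [5, 4]: y[0] = 1×5 = 5; y[1] = 1×4 + 1×5 = 9; y[2] = 1×4 + 4×5 = 24; y[3] = 4×4 = 16 → [5, 9, 24, 16]. Given [5, 9, 24, 16] matches, so answer: Yes

Yes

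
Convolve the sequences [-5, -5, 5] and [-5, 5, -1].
y[0] = -5×-5 = 25; y[1] = -5×5 + -5×-5 = 0; y[2] = -5×-1 + -5×5 + 5×-5 = -45; y[3] = -5×-1 + 5×5 = 30; y[4] = 5×-1 = -5

[25, 0, -45, 30, -5]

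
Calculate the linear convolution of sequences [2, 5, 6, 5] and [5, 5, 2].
y[0] = 2×5 = 10; y[1] = 2×5 + 5×5 = 35; y[2] = 2×2 + 5×5 + 6×5 = 59; y[3] = 5×2 + 6×5 + 5×5 = 65; y[4] = 6×2 + 5×5 = 37; y[5] = 5×2 = 10

[10, 35, 59, 65, 37, 10]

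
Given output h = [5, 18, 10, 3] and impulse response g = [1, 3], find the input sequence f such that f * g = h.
Deconvolve h=[5, 18, 10, 3] by g=[1, 3]. Since g[0]=1, solve forward: f[0] = h[0] / 1 = 5; f[1] = (h[1] - 5×3) / 1 = 3; f[2] = (h[2] - 3×3) / 1 = 1. So f = [5, 3, 1]. Check by forward convolution: h[0] = 5×1 = 5; h[1] = 5×3 + 3×1 = 18; h[2] = 3×3 + 1×1 = 10; h[3] = 1×3 = 3

[5, 3, 1]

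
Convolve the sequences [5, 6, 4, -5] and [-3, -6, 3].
y[0] = 5×-3 = -15; y[1] = 5×-6 + 6×-3 = -48; y[2] = 5×3 + 6×-6 + 4×-3 = -33; y[3] = 6×3 + 4×-6 + -5×-3 = 9; y[4] = 4×3 + -5×-6 = 42; y[5] = -5×3 = -15

[-15, -48, -33, 9, 42, -15]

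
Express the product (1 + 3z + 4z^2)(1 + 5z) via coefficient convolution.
Ascending coefficients: a = [1, 3, 4], b = [1, 5]. c[0] = 1×1 = 1; c[1] = 1×5 + 3×1 = 8; c[2] = 3×5 + 4×1 = 19; c[3] = 4×5 = 20. Result coefficients: [1, 8, 19, 20] → 1 + 8z + 19z^2 + 20z^3

1 + 8z + 19z^2 + 20z^3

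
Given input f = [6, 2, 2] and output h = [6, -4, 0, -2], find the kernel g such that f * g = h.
Output length 4 = len(f) + len(g) - 1 ⇒ len(g) = 2. Solve g forward using g[k] = (h[k] - Σ_{i≥1} f[i]·g[k-i]) / f[0]: g[0] = h[0] / f[0] = 6 / 6 = 1; g[1] = (h[1] - 2×1) / f[0] = (-4 - 2×1) / 6 = -1. So g = [1, -1]. Forward-check [6, 2, 2] * [1, -1]: h[0] = 6×1 = 6; h[1] = 6×-1 + 2×1 = -4; h[2] = 2×-1 + 2×1 = 0; h[3] = 2×-1 = -2 → [6, -4, 0, -2] ✓

[1, -1]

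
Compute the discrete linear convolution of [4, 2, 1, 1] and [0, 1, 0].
y[0] = 4×0 = 0; y[1] = 4×1 + 2×0 = 4; y[2] = 4×0 + 2×1 + 1×0 = 2; y[3] = 2×0 + 1×1 + 1×0 = 1; y[4] = 1×0 + 1×1 = 1; y[5] = 1×0 = 0

[0, 4, 2, 1, 1, 0]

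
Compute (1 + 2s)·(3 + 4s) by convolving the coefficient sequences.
Ascending coefficients: a = [1, 2], b = [3, 4]. c[0] = 1×3 = 3; c[1] = 1×4 + 2×3 = 10; c[2] = 2×4 = 8. Result coefficients: [3, 10, 8] → 3 + 10s + 8s^2

3 + 10s + 8s^2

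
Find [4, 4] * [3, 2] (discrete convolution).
y[0] = 4×3 = 12; y[1] = 4×2 + 4×3 = 20; y[2] = 4×2 = 8

[12, 20, 8]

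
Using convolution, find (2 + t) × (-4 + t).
Ascending coefficients: a = [2, 1], b = [-4, 1]. c[0] = 2×-4 = -8; c[1] = 2×1 + 1×-4 = -2; c[2] = 1×1 = 1. Result coefficients: [-8, -2, 1] → -8 - 2t + t^2

-8 - 2t + t^2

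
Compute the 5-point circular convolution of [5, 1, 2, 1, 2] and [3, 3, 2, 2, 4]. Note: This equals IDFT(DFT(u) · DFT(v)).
Either evaluate y[k] = Σ_j u[j]·v[(k-j) mod 5] directly, or use IDFT(DFT(u) · DFT(v)). y[0] = 5×3 + 1×4 + 2×2 + 1×2 + 2×3 = 31; y[1] = 5×3 + 1×3 + 2×4 + 1×2 + 2×2 = 32; y[2] = 5×2 + 1×3 + 2×3 + 1×4 + 2×2 = 27; y[3] = 5×2 + 1×2 + 2×3 + 1×3 + 2×4 = 29; y[4] = 5×4 + 1×2 + 2×2 + 1×3 + 2×3 = 35. Result: [31, 32, 27, 29, 35]

[31, 32, 27, 29, 35]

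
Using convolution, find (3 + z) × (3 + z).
Ascending coefficients: a = [3, 1], b = [3, 1]. c[0] = 3×3 = 9; c[1] = 3×1 + 1×3 = 6; c[2] = 1×1 = 1. Result coefficients: [9, 6, 1] → 9 + 6z + z^2

9 + 6z + z^2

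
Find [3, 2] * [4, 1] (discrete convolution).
y[0] = 3×4 = 12; y[1] = 3×1 + 2×4 = 11; y[2] = 2×1 = 2

[12, 11, 2]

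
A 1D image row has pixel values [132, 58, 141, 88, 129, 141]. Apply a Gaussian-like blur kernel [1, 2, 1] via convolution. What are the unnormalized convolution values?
Convolve image row [132, 58, 141, 88, 129, 141] with kernel [1, 2, 1]: y[0] = 132×1 = 132; y[1] = 132×2 + 58×1 = 322; y[2] = 132×1 + 58×2 + 141×1 = 389; y[3] = 58×1 + 141×2 + 88×1 = 428; y[4] = 141×1 + 88×2 + 129×1 = 446; y[5] = 88×1 + 129×2 + 141×1 = 487; y[6] = 129×1 + 141×2 = 411; y[7] = 141×1 = 141 → [132, 322, 389, 428, 446, 487, 411, 141]. Normalization factor = sum(kernel) = 4.

[132, 322, 389, 428, 446, 487, 411, 141]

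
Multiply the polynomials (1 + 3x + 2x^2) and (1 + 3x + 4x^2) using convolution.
Ascending coefficients: a = [1, 3, 2], b = [1, 3, 4]. c[0] = 1×1 = 1; c[1] = 1×3 + 3×1 = 6; c[2] = 1×4 + 3×3 + 2×1 = 15; c[3] = 3×4 + 2×3 = 18; c[4] = 2×4 = 8. Result coefficients: [1, 6, 15, 18, 8] → 1 + 6x + 15x^2 + 18x^3 + 8x^4

1 + 6x + 15x^2 + 18x^3 + 8x^4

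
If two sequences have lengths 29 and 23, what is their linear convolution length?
Linear/full convolution length: m + n - 1 = 29 + 23 - 1 = 51

51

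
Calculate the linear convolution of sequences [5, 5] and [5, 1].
y[0] = 5×5 = 25; y[1] = 5×1 + 5×5 = 30; y[2] = 5×1 = 5

[25, 30, 5]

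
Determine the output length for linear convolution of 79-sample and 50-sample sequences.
Linear/full convolution length: m + n - 1 = 79 + 50 - 1 = 128

128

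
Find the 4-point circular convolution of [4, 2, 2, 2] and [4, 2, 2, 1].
Use y[k] = Σ_j f[j]·g[(k-j) mod 4]. y[0] = 4×4 + 2×1 + 2×2 + 2×2 = 26; y[1] = 4×2 + 2×4 + 2×1 + 2×2 = 22; y[2] = 4×2 + 2×2 + 2×4 + 2×1 = 22; y[3] = 4×1 + 2×2 + 2×2 + 2×4 = 20. Result: [26, 22, 22, 20]

[26, 22, 22, 20]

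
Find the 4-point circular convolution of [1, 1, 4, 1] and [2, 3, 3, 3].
Use y[k] = Σ_j s[j]·t[(k-j) mod 4]. y[0] = 1×2 + 1×3 + 4×3 + 1×3 = 20; y[1] = 1×3 + 1×2 + 4×3 + 1×3 = 20; y[2] = 1×3 + 1×3 + 4×2 + 1×3 = 17; y[3] = 1×3 + 1×3 + 4×3 + 1×2 = 20. Result: [20, 20, 17, 20]

[20, 20, 17, 20]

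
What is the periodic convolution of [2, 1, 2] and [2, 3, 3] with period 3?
Use y[k] = Σ_j f[j]·g[(k-j) mod 3]. y[0] = 2×2 + 1×3 + 2×3 = 13; y[1] = 2×3 + 1×2 + 2×3 = 14; y[2] = 2×3 + 1×3 + 2×2 = 13. Result: [13, 14, 13]

[13, 14, 13]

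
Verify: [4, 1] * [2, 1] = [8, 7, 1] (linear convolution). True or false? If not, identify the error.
Recompute linear convolution of [4, 1] and [2, 1]: y[0] = 4×2 = 8; y[1] = 4×1 + 1×2 = 6; y[2] = 1×1 = 1 → [8, 6, 1]. Compare to given [8, 7, 1]: they differ at index 1: given 7, correct 6, so answer: No

No. Error at index 1: given 7, correct 6.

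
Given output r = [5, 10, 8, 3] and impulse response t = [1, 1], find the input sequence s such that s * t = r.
Deconvolve r=[5, 10, 8, 3] by t=[1, 1]. Since t[0]=1, solve forward: s[0] = r[0] / 1 = 5; s[1] = (r[1] - 5×1) / 1 = 5; s[2] = (r[2] - 5×1) / 1 = 3. So s = [5, 5, 3]. Check by forward convolution: r[0] = 5×1 = 5; r[1] = 5×1 + 5×1 = 10; r[2] = 5×1 + 3×1 = 8; r[3] = 3×1 = 3

[5, 5, 3]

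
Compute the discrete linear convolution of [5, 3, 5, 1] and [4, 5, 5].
y[0] = 5×4 = 20; y[1] = 5×5 + 3×4 = 37; y[2] = 5×5 + 3×5 + 5×4 = 60; y[3] = 3×5 + 5×5 + 1×4 = 44; y[4] = 5×5 + 1×5 = 30; y[5] = 1×5 = 5

[20, 37, 60, 44, 30, 5]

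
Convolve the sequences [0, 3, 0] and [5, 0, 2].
y[0] = 0×5 = 0; y[1] = 0×0 + 3×5 = 15; y[2] = 0×2 + 3×0 + 0×5 = 0; y[3] = 3×2 + 0×0 = 6; y[4] = 0×2 = 0

[0, 15, 0, 6, 0]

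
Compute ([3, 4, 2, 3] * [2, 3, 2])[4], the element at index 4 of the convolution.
Use y[k] = Σ_i a[i]·b[k-i] at k=4. y[4] = 2×2 + 3×3 = 13

13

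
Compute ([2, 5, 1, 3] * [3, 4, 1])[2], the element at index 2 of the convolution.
Use y[k] = Σ_i a[i]·b[k-i] at k=2. y[2] = 2×1 + 5×4 + 1×3 = 25

25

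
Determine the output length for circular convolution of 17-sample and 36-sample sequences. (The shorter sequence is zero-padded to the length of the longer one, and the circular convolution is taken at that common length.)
Circular convolution (zero-padding the shorter input) has length max(m, n) = max(17, 36) = 36

36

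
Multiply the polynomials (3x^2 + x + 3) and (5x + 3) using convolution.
Ascending coefficients: a = [3, 1, 3], b = [3, 5]. c[0] = 3×3 = 9; c[1] = 3×5 + 1×3 = 18; c[2] = 1×5 + 3×3 = 14; c[3] = 3×5 = 15. Result coefficients: [9, 18, 14, 15] → 15x^3 + 14x^2 + 18x + 9

15x^3 + 14x^2 + 18x + 9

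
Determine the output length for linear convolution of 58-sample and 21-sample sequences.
Linear/full convolution length: m + n - 1 = 58 + 21 - 1 = 78

78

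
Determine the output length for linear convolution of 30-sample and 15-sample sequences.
Linear/full convolution length: m + n - 1 = 30 + 15 - 1 = 44

44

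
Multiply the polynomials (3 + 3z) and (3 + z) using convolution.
Ascending coefficients: a = [3, 3], b = [3, 1]. c[0] = 3×3 = 9; c[1] = 3×1 + 3×3 = 12; c[2] = 3×1 = 3. Result coefficients: [9, 12, 3] → 9 + 12z + 3z^2

9 + 12z + 3z^2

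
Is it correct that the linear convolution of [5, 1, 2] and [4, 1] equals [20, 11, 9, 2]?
Recompute linear convolution of [5, 1, 2] and [4, 1]: y[0] = 5×4 = 20; y[1] = 5×1 + 1×4 = 9; y[2] = 1×1 + 2×4 = 9; y[3] = 2×1 = 2 → [20, 9, 9, 2]. Compare to given [20, 11, 9, 2]: they differ at index 1: given 11, correct 9, so answer: No

No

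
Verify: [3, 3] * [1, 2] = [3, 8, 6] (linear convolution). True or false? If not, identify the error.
Recompute linear convolution of [3, 3] and [1, 2]: y[0] = 3×1 = 3; y[1] = 3×2 + 3×1 = 9; y[2] = 3×2 = 6 → [3, 9, 6]. Compare to given [3, 8, 6]: they differ at index 1: given 8, correct 9, so answer: No

No. Error at index 1: given 8, correct 9.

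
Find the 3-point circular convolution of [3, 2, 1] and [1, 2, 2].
Use y[k] = Σ_j a[j]·b[(k-j) mod 3]. y[0] = 3×1 + 2×2 + 1×2 = 9; y[1] = 3×2 + 2×1 + 1×2 = 10; y[2] = 3×2 + 2×2 + 1×1 = 11. Result: [9, 10, 11]

[9, 10, 11]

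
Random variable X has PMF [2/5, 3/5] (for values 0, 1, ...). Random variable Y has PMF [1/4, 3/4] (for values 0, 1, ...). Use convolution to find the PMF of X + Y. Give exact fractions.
P(X+Y=k) = Σ_i P(X=i)·P(Y=k-i) — a convolution of [2/5, 3/5] and [1/4, 3/4]. P(X+Y=0) = (2/5)×(1/4) = 1/10; P(X+Y=1) = (2/5)×(3/4) + (3/5)×(1/4) = 3/10 + 3/20 = 9/20; P(X+Y=2) = (3/5)×(3/4) = 9/20. PMF: [1/10, 9/20, 9/20] (sums to 1 ✓)

[1/10, 9/20, 9/20]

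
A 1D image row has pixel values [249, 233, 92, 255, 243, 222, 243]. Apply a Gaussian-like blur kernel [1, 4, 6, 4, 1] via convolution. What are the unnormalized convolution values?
Convolve image row [249, 233, 92, 255, 243, 222, 243] with kernel [1, 4, 6, 4, 1]: y[0] = 249×1 = 249; y[1] = 249×4 + 233×1 = 1229; y[2] = 249×6 + 233×4 + 92×1 = 2518; y[3] = 249×4 + 233×6 + 92×4 + 255×1 = 3017; y[4] = 249×1 + 233×4 + 92×6 + 255×4 + 243×1 = 2996; y[5] = 233×1 + 92×4 + 255×6 + 243×4 + 222×1 = 3325; y[6] = 92×1 + 255×4 + 243×6 + 222×4 + 243×1 = 3701; y[7] = 255×1 + 243×4 + 222×6 + 243×4 = 3531; y[8] = 243×1 + 222×4 + 243×6 = 2589; y[9] = 222×1 + 243×4 = 1194; y[10] = 243×1 = 243 → [249, 1229, 2518, 3017, 2996, 3325, 3701, 3531, 2589, 1194, 243]. Normalization factor = sum(kernel) = 16.

[249, 1229, 2518, 3017, 2996, 3325, 3701, 3531, 2589, 1194, 243]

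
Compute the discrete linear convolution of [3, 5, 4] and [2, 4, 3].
y[0] = 3×2 = 6; y[1] = 3×4 + 5×2 = 22; y[2] = 3×3 + 5×4 + 4×2 = 37; y[3] = 5×3 + 4×4 = 31; y[4] = 4×3 = 12

[6, 22, 37, 31, 12]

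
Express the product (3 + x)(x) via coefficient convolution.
Ascending coefficients: a = [3, 1], b = [0, 1]. c[0] = 3×0 = 0; c[1] = 3×1 + 1×0 = 3; c[2] = 1×1 = 1. Result coefficients: [0, 3, 1] → 3x + x^2

3x + x^2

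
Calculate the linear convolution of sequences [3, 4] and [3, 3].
y[0] = 3×3 = 9; y[1] = 3×3 + 4×3 = 21; y[2] = 4×3 = 12

[9, 21, 12]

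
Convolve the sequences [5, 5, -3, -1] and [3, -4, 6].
y[0] = 5×3 = 15; y[1] = 5×-4 + 5×3 = -5; y[2] = 5×6 + 5×-4 + -3×3 = 1; y[3] = 5×6 + -3×-4 + -1×3 = 39; y[4] = -3×6 + -1×-4 = -14; y[5] = -1×6 = -6

[15, -5, 1, 39, -14, -6]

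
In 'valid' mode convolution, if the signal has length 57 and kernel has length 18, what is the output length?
'Valid' mode counts only positions where the kernel fully overlaps the signal: m - n + 1 = 57 - 18 + 1 = 40

40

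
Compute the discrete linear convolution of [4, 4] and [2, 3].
y[0] = 4×2 = 8; y[1] = 4×3 + 4×2 = 20; y[2] = 4×3 = 12

[8, 20, 12]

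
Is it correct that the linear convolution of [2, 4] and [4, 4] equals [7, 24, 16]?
Recompute linear convolution of [2, 4] and [4, 4]: y[0] = 2×4 = 8; y[1] = 2×4 + 4×4 = 24; y[2] = 4×4 = 16 → [8, 24, 16]. Compare to given [7, 24, 16]: they differ at index 0: given 7, correct 8, so answer: No

No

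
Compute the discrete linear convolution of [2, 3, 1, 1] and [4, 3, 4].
y[0] = 2×4 = 8; y[1] = 2×3 + 3×4 = 18; y[2] = 2×4 + 3×3 + 1×4 = 21; y[3] = 3×4 + 1×3 + 1×4 = 19; y[4] = 1×4 + 1×3 = 7; y[5] = 1×4 = 4

[8, 18, 21, 19, 7, 4]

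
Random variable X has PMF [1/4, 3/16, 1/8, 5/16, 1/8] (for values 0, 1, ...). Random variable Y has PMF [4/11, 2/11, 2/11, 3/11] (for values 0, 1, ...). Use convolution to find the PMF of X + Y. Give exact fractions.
P(X+Y=k) = Σ_i P(X=i)·P(Y=k-i) — a convolution of [1/4, 3/16, 1/8, 5/16, 1/8] and [4/11, 2/11, 2/11, 3/11]. P(X+Y=0) = (1/4)×(4/11) = 1/11; P(X+Y=1) = (1/4)×(2/11) + (3/16)×(4/11) = 1/22 + 3/44 = 5/44; P(X+Y=2) = (1/4)×(2/11) + (3/16)×(2/11) + (1/8)×(4/11) = 1/22 + 3/88 + 1/22 = 1/8; P(X+Y=3) = (1/4)×(3/11) + (3/16)×(2/11) + (1/8)×(2/11) + (5/16)×(4/11) = 3/44 + 3/88 + 1/44 + 5/44 = 21/88; P(X+Y=4) = (3/16)×(3/11) + (1/8)×(2/11) + (5/16)×(2/11) + (1/8)×(4/11) = 9/176 + 1/44 + 5/88 + 1/22 = 31/176; P(X+Y=5) = (1/8)×(3/11) + (5/16)×(2/11) + (1/8)×(2/11) = 3/88 + 5/88 + 1/44 = 5/44; P(X+Y=6) = (5/16)×(3/11) + (1/8)×(2/11) = 15/176 + 1/44 = 19/176; P(X+Y=7) = (1/8)×(3/11) = 3/88. PMF: [1/11, 5/44, 1/8, 21/88, 31/176, 5/44, 19/176, 3/88] (sums to 1 ✓)

[1/11, 5/44, 1/8, 21/88, 31/176, 5/44, 19/176, 3/88]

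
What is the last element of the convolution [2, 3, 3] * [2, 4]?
Use y[k] = Σ_i a[i]·b[k-i] at k=3. y[3] = 3×4 = 12

12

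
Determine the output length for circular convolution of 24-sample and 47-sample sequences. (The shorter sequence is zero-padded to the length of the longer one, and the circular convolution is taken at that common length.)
Circular convolution (zero-padding the shorter input) has length max(m, n) = max(24, 47) = 47

47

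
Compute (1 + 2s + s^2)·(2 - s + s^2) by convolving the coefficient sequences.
Ascending coefficients: a = [1, 2, 1], b = [2, -1, 1]. c[0] = 1×2 = 2; c[1] = 1×-1 + 2×2 = 3; c[2] = 1×1 + 2×-1 + 1×2 = 1; c[3] = 2×1 + 1×-1 = 1; c[4] = 1×1 = 1. Result coefficients: [2, 3, 1, 1, 1] → 2 + 3s + s^2 + s^3 + s^4

2 + 3s + s^2 + s^3 + s^4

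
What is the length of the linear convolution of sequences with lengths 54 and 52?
Linear/full convolution length: m + n - 1 = 54 + 52 - 1 = 105

105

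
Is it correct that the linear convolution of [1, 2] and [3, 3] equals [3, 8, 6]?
Recompute linear convolution of [1, 2] and [3, 3]: y[0] = 1×3 = 3; y[1] = 1×3 + 2×3 = 9; y[2] = 2×3 = 6 → [3, 9, 6]. Compare to given [3, 8, 6]: they differ at index 1: given 8, correct 9, so answer: No

No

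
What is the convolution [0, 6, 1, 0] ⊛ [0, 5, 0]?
y[0] = 0×0 = 0; y[1] = 0×5 + 6×0 = 0; y[2] = 0×0 + 6×5 + 1×0 = 30; y[3] = 6×0 + 1×5 + 0×0 = 5; y[4] = 1×0 + 0×5 = 0; y[5] = 0×0 = 0

[0, 0, 30, 5, 0, 0]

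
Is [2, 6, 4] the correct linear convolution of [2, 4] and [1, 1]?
Recompute linear convolution of [2, 4] and [1, 1]: y[0] = 2×1 = 2; y[1] = 2×1 + 4×1 = 6; y[2] = 4×1 = 4 → [2, 6, 4]. Given [2, 6, 4] matches, so answer: Yes

Yes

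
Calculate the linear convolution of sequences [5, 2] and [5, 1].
y[0] = 5×5 = 25; y[1] = 5×1 + 2×5 = 15; y[2] = 2×1 = 2

[25, 15, 2]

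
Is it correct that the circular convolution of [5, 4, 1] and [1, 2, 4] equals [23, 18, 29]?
Recompute circular convolution of [5, 4, 1] and [1, 2, 4]: y[0] = 5×1 + 4×4 + 1×2 = 23; y[1] = 5×2 + 4×1 + 1×4 = 18; y[2] = 5×4 + 4×2 + 1×1 = 29 → [23, 18, 29]. Given [23, 18, 29] matches, so answer: Yes

Yes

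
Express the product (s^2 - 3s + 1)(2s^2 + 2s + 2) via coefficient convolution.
Ascending coefficients: a = [1, -3, 1], b = [2, 2, 2]. c[0] = 1×2 = 2; c[1] = 1×2 + -3×2 = -4; c[2] = 1×2 + -3×2 + 1×2 = -2; c[3] = -3×2 + 1×2 = -4; c[4] = 1×2 = 2. Result coefficients: [2, -4, -2, -4, 2] → 2s^4 - 4s^3 - 2s^2 - 4s + 2

2s^4 - 4s^3 - 2s^2 - 4s + 2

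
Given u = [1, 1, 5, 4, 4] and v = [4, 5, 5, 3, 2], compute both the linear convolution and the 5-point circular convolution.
Linear: y_lin[0] = 1×4 = 4; y_lin[1] = 1×5 + 1×4 = 9; y_lin[2] = 1×5 + 1×5 + 5×4 = 30; y_lin[3] = 1×3 + 1×5 + 5×5 + 4×4 = 49; y_lin[4] = 1×2 + 1×3 + 5×5 + 4×5 + 4×4 = 66; y_lin[5] = 1×2 + 5×3 + 4×5 + 4×5 = 57; y_lin[6] = 5×2 + 4×3 + 4×5 = 42; y_lin[7] = 4×2 + 4×3 = 20; y_lin[8] = 4×2 = 8 → [4, 9, 30, 49, 66, 57, 42, 20, 8]. Circular (length 5): y[0] = 1×4 + 1×2 + 5×3 + 4×5 + 4×5 = 61; y[1] = 1×5 + 1×4 + 5×2 + 4×3 + 4×5 = 51; y[2] = 1×5 + 1×5 + 5×4 + 4×2 + 4×3 = 50; y[3] = 1×3 + 1×5 + 5×5 + 4×4 + 4×2 = 57; y[4] = 1×2 + 1×3 + 5×5 + 4×5 + 4×4 = 66 → [61, 51, 50, 57, 66]

Linear: [4, 9, 30, 49, 66, 57, 42, 20, 8], Circular: [61, 51, 50, 57, 66]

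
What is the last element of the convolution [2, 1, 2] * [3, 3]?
Use y[k] = Σ_i a[i]·b[k-i] at k=3. y[3] = 2×3 = 6

6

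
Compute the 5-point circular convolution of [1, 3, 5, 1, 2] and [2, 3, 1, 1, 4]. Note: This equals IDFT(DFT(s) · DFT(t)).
Either evaluate y[k] = Σ_j s[j]·t[(k-j) mod 5] directly, or use IDFT(DFT(s) · DFT(t)). y[0] = 1×2 + 3×4 + 5×1 + 1×1 + 2×3 = 26; y[1] = 1×3 + 3×2 + 5×4 + 1×1 + 2×1 = 32; y[2] = 1×1 + 3×3 + 5×2 + 1×4 + 2×1 = 26; y[3] = 1×1 + 3×1 + 5×3 + 1×2 + 2×4 = 29; y[4] = 1×4 + 3×1 + 5×1 + 1×3 + 2×2 = 19. Result: [26, 32, 26, 29, 19]

[26, 32, 26, 29, 19]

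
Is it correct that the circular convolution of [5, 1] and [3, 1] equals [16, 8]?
Recompute circular convolution of [5, 1] and [3, 1]: y[0] = 5×3 + 1×1 = 16; y[1] = 5×1 + 1×3 = 8 → [16, 8]. Given [16, 8] matches, so answer: Yes

Yes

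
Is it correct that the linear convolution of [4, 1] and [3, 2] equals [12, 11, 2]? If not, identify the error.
Recompute linear convolution of [4, 1] and [3, 2]: y[0] = 4×3 = 12; y[1] = 4×2 + 1×3 = 11; y[2] = 1×2 = 2 → [12, 11, 2]. Given [12, 11, 2] matches, so answer: Yes

Yes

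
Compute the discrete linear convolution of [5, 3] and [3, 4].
y[0] = 5×3 = 15; y[1] = 5×4 + 3×3 = 29; y[2] = 3×4 = 12

[15, 29, 12]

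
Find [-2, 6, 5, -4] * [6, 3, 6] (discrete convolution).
y[0] = -2×6 = -12; y[1] = -2×3 + 6×6 = 30; y[2] = -2×6 + 6×3 + 5×6 = 36; y[3] = 6×6 + 5×3 + -4×6 = 27; y[4] = 5×6 + -4×3 = 18; y[5] = -4×6 = -24

[-12, 30, 36, 27, 18, -24]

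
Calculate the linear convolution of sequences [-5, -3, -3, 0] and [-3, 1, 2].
y[0] = -5×-3 = 15; y[1] = -5×1 + -3×-3 = 4; y[2] = -5×2 + -3×1 + -3×-3 = -4; y[3] = -3×2 + -3×1 + 0×-3 = -9; y[4] = -3×2 + 0×1 = -6; y[5] = 0×2 = 0

[15, 4, -4, -9, -6, 0]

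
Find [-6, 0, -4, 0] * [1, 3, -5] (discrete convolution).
y[0] = -6×1 = -6; y[1] = -6×3 + 0×1 = -18; y[2] = -6×-5 + 0×3 + -4×1 = 26; y[3] = 0×-5 + -4×3 + 0×1 = -12; y[4] = -4×-5 + 0×3 = 20; y[5] = 0×-5 = 0

[-6, -18, 26, -12, 20, 0]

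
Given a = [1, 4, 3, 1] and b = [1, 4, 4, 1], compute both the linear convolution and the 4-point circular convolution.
Linear: y_lin[0] = 1×1 = 1; y_lin[1] = 1×4 + 4×1 = 8; y_lin[2] = 1×4 + 4×4 + 3×1 = 23; y_lin[3] = 1×1 + 4×4 + 3×4 + 1×1 = 30; y_lin[4] = 4×1 + 3×4 + 1×4 = 20; y_lin[5] = 3×1 + 1×4 = 7; y_lin[6] = 1×1 = 1 → [1, 8, 23, 30, 20, 7, 1]. Circular (length 4): y[0] = 1×1 + 4×1 + 3×4 + 1×4 = 21; y[1] = 1×4 + 4×1 + 3×1 + 1×4 = 15; y[2] = 1×4 + 4×4 + 3×1 + 1×1 = 24; y[3] = 1×1 + 4×4 + 3×4 + 1×1 = 30 → [21, 15, 24, 30]

Linear: [1, 8, 23, 30, 20, 7, 1], Circular: [21, 15, 24, 30]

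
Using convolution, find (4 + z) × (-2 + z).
Ascending coefficients: a = [4, 1], b = [-2, 1]. c[0] = 4×-2 = -8; c[1] = 4×1 + 1×-2 = 2; c[2] = 1×1 = 1. Result coefficients: [-8, 2, 1] → -8 + 2z + z^2

-8 + 2z + z^2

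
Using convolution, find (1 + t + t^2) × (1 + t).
Ascending coefficients: a = [1, 1, 1], b = [1, 1]. c[0] = 1×1 = 1; c[1] = 1×1 + 1×1 = 2; c[2] = 1×1 + 1×1 = 2; c[3] = 1×1 = 1. Result coefficients: [1, 2, 2, 1] → 1 + 2t + 2t^2 + t^3

1 + 2t + 2t^2 + t^3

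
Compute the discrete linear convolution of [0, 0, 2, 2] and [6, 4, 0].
y[0] = 0×6 = 0; y[1] = 0×4 + 0×6 = 0; y[2] = 0×0 + 0×4 + 2×6 = 12; y[3] = 0×0 + 2×4 + 2×6 = 20; y[4] = 2×0 + 2×4 = 8; y[5] = 2×0 = 0

[0, 0, 12, 20, 8, 0]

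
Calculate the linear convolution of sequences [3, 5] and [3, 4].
y[0] = 3×3 = 9; y[1] = 3×4 + 5×3 = 27; y[2] = 5×4 = 20

[9, 27, 20]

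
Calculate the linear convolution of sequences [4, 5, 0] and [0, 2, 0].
y[0] = 4×0 = 0; y[1] = 4×2 + 5×0 = 8; y[2] = 4×0 + 5×2 + 0×0 = 10; y[3] = 5×0 + 0×2 = 0; y[4] = 0×0 = 0

[0, 8, 10, 0, 0]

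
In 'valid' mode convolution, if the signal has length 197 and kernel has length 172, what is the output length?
'Valid' mode counts only positions where the kernel fully overlaps the signal: m - n + 1 = 197 - 172 + 1 = 26

26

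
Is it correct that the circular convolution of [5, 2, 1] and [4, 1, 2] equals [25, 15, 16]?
Recompute circular convolution of [5, 2, 1] and [4, 1, 2]: y[0] = 5×4 + 2×2 + 1×1 = 25; y[1] = 5×1 + 2×4 + 1×2 = 15; y[2] = 5×2 + 2×1 + 1×4 = 16 → [25, 15, 16]. Given [25, 15, 16] matches, so answer: Yes

Yes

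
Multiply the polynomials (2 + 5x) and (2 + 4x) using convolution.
Ascending coefficients: a = [2, 5], b = [2, 4]. c[0] = 2×2 = 4; c[1] = 2×4 + 5×2 = 18; c[2] = 5×4 = 20. Result coefficients: [4, 18, 20] → 4 + 18x + 20x^2

4 + 18x + 20x^2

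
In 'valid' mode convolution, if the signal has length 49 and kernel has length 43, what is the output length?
'Valid' mode counts only positions where the kernel fully overlaps the signal: m - n + 1 = 49 - 43 + 1 = 7

7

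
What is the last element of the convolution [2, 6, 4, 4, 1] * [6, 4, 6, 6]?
Use y[k] = Σ_i a[i]·b[k-i] at k=7. y[7] = 1×6 = 6

6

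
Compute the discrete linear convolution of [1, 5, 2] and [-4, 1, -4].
y[0] = 1×-4 = -4; y[1] = 1×1 + 5×-4 = -19; y[2] = 1×-4 + 5×1 + 2×-4 = -7; y[3] = 5×-4 + 2×1 = -18; y[4] = 2×-4 = -8

[-4, -19, -7, -18, -8]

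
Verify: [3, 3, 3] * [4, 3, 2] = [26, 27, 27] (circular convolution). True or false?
Recompute circular convolution of [3, 3, 3] and [4, 3, 2]: y[0] = 3×4 + 3×2 + 3×3 = 27; y[1] = 3×3 + 3×4 + 3×2 = 27; y[2] = 3×2 + 3×3 + 3×4 = 27 → [27, 27, 27]. Compare to given [26, 27, 27]: they differ at index 0: given 26, correct 27, so answer: No

No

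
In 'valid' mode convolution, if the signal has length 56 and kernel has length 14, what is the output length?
'Valid' mode counts only positions where the kernel fully overlaps the signal: m - n + 1 = 56 - 14 + 1 = 43

43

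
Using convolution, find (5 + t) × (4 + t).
Ascending coefficients: a = [5, 1], b = [4, 1]. c[0] = 5×4 = 20; c[1] = 5×1 + 1×4 = 9; c[2] = 1×1 = 1. Result coefficients: [20, 9, 1] → 20 + 9t + t^2

20 + 9t + t^2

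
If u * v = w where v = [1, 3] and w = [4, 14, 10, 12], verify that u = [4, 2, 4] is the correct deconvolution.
Forward-compute [4, 2, 4] * [1, 3]: w[0] = 4×1 = 4; w[1] = 4×3 + 2×1 = 14; w[2] = 2×3 + 4×1 = 10; w[3] = 4×3 = 12 → [4, 14, 10, 12]. Matches given w = [4, 14, 10, 12], so verified.

Verified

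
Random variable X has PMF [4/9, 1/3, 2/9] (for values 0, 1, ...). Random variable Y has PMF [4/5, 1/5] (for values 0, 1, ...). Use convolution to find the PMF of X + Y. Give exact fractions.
P(X+Y=k) = Σ_i P(X=i)·P(Y=k-i) — a convolution of [4/9, 1/3, 2/9] and [4/5, 1/5]. P(X+Y=0) = (4/9)×(4/5) = 16/45; P(X+Y=1) = (4/9)×(1/5) + (1/3)×(4/5) = 4/45 + 4/15 = 16/45; P(X+Y=2) = (1/3)×(1/5) + (2/9)×(4/5) = 1/15 + 8/45 = 11/45; P(X+Y=3) = (2/9)×(1/5) = 2/45. PMF: [16/45, 16/45, 11/45, 2/45] (sums to 1 ✓)

[16/45, 16/45, 11/45, 2/45]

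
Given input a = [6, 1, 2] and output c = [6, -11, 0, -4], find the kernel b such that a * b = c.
Output length 4 = len(a) + len(b) - 1 ⇒ len(b) = 2. Solve b forward using b[k] = (c[k] - Σ_{i≥1} a[i]·b[k-i]) / a[0]: b[0] = c[0] / a[0] = 6 / 6 = 1; b[1] = (c[1] - 1×1) / a[0] = (-11 - 1×1) / 6 = -2. So b = [1, -2]. Forward-check [6, 1, 2] * [1, -2]: c[0] = 6×1 = 6; c[1] = 6×-2 + 1×1 = -11; c[2] = 1×-2 + 2×1 = 0; c[3] = 2×-2 = -4 → [6, -11, 0, -4] ✓

[1, -2]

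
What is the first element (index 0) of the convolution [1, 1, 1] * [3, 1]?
Use y[k] = Σ_i a[i]·b[k-i] at k=0. y[0] = 1×3 = 3

3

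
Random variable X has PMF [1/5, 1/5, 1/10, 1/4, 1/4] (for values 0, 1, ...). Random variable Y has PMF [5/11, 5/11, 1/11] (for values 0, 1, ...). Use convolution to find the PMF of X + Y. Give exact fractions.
P(X+Y=k) = Σ_i P(X=i)·P(Y=k-i) — a convolution of [1/5, 1/5, 1/10, 1/4, 1/4] and [5/11, 5/11, 1/11]. P(X+Y=0) = (1/5)×(5/11) = 1/11; P(X+Y=1) = (1/5)×(5/11) + (1/5)×(5/11) = 1/11 + 1/11 = 2/11; P(X+Y=2) = (1/5)×(1/11) + (1/5)×(5/11) + (1/10)×(5/11) = 1/55 + 1/11 + 1/22 = 17/110; P(X+Y=3) = (1/5)×(1/11) + (1/10)×(5/11) + (1/4)×(5/11) = 1/55 + 1/22 + 5/44 = 39/220; P(X+Y=4) = (1/10)×(1/11) + (1/4)×(5/11) + (1/4)×(5/11) = 1/110 + 5/44 + 5/44 = 13/55; P(X+Y=5) = (1/4)×(1/11) + (1/4)×(5/11) = 1/44 + 5/44 = 3/22; P(X+Y=6) = (1/4)×(1/11) = 1/44. PMF: [1/11, 2/11, 17/110, 39/220, 13/55, 3/22, 1/44] (sums to 1 ✓)

[1/11, 2/11, 17/110, 39/220, 13/55, 3/22, 1/44]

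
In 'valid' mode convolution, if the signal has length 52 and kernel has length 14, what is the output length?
'Valid' mode counts only positions where the kernel fully overlaps the signal: m - n + 1 = 52 - 14 + 1 = 39

39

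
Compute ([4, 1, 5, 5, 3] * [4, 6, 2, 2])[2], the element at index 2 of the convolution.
Use y[k] = Σ_i a[i]·b[k-i] at k=2. y[2] = 4×2 + 1×6 + 5×4 = 34

34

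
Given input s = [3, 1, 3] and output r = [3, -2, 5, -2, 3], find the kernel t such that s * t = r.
Output length 5 = len(s) + len(t) - 1 ⇒ len(t) = 3. Solve t forward using t[k] = (r[k] - Σ_{i≥1} s[i]·t[k-i]) / s[0]: t[0] = r[0] / s[0] = 3 / 3 = 1; t[1] = (r[1] - 1×1) / s[0] = (-2 - 1×1) / 3 = -1; t[2] = (r[2] - 1×-1 - 3×1) / s[0] = (5 - 1×-1 - 3×1) / 3 = 1. So t = [1, -1, 1]. Forward-check [3, 1, 3] * [1, -1, 1]: r[0] = 3×1 = 3; r[1] = 3×-1 + 1×1 = -2; r[2] = 3×1 + 1×-1 + 3×1 = 5; r[3] = 1×1 + 3×-1 = -2; r[4] = 3×1 = 3 → [3, -2, 5, -2, 3] ✓

[1, -1, 1]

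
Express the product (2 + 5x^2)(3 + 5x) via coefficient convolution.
Ascending coefficients: a = [2, 0, 5], b = [3, 5]. c[0] = 2×3 = 6; c[1] = 2×5 + 0×3 = 10; c[2] = 0×5 + 5×3 = 15; c[3] = 5×5 = 25. Result coefficients: [6, 10, 15, 25] → 6 + 10x + 15x^2 + 25x^3

6 + 10x + 15x^2 + 25x^3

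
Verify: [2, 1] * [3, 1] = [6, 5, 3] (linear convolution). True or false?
Recompute linear convolution of [2, 1] and [3, 1]: y[0] = 2×3 = 6; y[1] = 2×1 + 1×3 = 5; y[2] = 1×1 = 1 → [6, 5, 1]. Compare to given [6, 5, 3]: they differ at index 2: given 3, correct 1, so answer: No

No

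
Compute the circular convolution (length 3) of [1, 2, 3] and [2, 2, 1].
Use y[k] = Σ_j f[j]·g[(k-j) mod 3]. y[0] = 1×2 + 2×1 + 3×2 = 10; y[1] = 1×2 + 2×2 + 3×1 = 9; y[2] = 1×1 + 2×2 + 3×2 = 11. Result: [10, 9, 11]

[10, 9, 11]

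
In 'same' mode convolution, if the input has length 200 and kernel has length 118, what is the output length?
'Same' mode returns an output with the same length as the input: 200

200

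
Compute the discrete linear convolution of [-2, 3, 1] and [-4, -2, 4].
y[0] = -2×-4 = 8; y[1] = -2×-2 + 3×-4 = -8; y[2] = -2×4 + 3×-2 + 1×-4 = -18; y[3] = 3×4 + 1×-2 = 10; y[4] = 1×4 = 4

[8, -8, -18, 10, 4]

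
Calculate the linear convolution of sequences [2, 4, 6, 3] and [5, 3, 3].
y[0] = 2×5 = 10; y[1] = 2×3 + 4×5 = 26; y[2] = 2×3 + 4×3 + 6×5 = 48; y[3] = 4×3 + 6×3 + 3×5 = 45; y[4] = 6×3 + 3×3 = 27; y[5] = 3×3 = 9

[10, 26, 48, 45, 27, 9]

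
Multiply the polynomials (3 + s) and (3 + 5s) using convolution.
Ascending coefficients: a = [3, 1], b = [3, 5]. c[0] = 3×3 = 9; c[1] = 3×5 + 1×3 = 18; c[2] = 1×5 = 5. Result coefficients: [9, 18, 5] → 9 + 18s + 5s^2

9 + 18s + 5s^2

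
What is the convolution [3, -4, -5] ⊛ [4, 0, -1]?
y[0] = 3×4 = 12; y[1] = 3×0 + -4×4 = -16; y[2] = 3×-1 + -4×0 + -5×4 = -23; y[3] = -4×-1 + -5×0 = 4; y[4] = -5×-1 = 5

[12, -16, -23, 4, 5]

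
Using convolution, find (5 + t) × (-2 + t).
Ascending coefficients: a = [5, 1], b = [-2, 1]. c[0] = 5×-2 = -10; c[1] = 5×1 + 1×-2 = 3; c[2] = 1×1 = 1. Result coefficients: [-10, 3, 1] → -10 + 3t + t^2

-10 + 3t + t^2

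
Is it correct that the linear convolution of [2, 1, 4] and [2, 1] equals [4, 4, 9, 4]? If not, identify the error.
Recompute linear convolution of [2, 1, 4] and [2, 1]: y[0] = 2×2 = 4; y[1] = 2×1 + 1×2 = 4; y[2] = 1×1 + 4×2 = 9; y[3] = 4×1 = 4 → [4, 4, 9, 4]. Given [4, 4, 9, 4] matches, so answer: Yes

Yes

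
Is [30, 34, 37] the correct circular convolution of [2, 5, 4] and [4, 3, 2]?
Recompute circular convolution of [2, 5, 4] and [4, 3, 2]: y[0] = 2×4 + 5×2 + 4×3 = 30; y[1] = 2×3 + 5×4 + 4×2 = 34; y[2] = 2×2 + 5×3 + 4×4 = 35 → [30, 34, 35]. Compare to given [30, 34, 37]: they differ at index 2: given 37, correct 35, so answer: No

No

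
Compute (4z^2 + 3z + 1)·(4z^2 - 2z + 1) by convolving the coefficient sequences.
Ascending coefficients: a = [1, 3, 4], b = [1, -2, 4]. c[0] = 1×1 = 1; c[1] = 1×-2 + 3×1 = 1; c[2] = 1×4 + 3×-2 + 4×1 = 2; c[3] = 3×4 + 4×-2 = 4; c[4] = 4×4 = 16. Result coefficients: [1, 1, 2, 4, 16] → 16z^4 + 4z^3 + 2z^2 + z + 1

16z^4 + 4z^3 + 2z^2 + z + 1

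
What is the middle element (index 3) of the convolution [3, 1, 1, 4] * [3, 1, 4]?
Use y[k] = Σ_i a[i]·b[k-i] at k=3. y[3] = 1×4 + 1×1 + 4×3 = 17

17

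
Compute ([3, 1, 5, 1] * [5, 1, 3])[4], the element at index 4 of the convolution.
Use y[k] = Σ_i a[i]·b[k-i] at k=4. y[4] = 5×3 + 1×1 = 16

16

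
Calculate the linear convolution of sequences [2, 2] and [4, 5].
y[0] = 2×4 = 8; y[1] = 2×5 + 2×4 = 18; y[2] = 2×5 = 10

[8, 18, 10]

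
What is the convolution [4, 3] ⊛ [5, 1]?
y[0] = 4×5 = 20; y[1] = 4×1 + 3×5 = 19; y[2] = 3×1 = 3

[20, 19, 3]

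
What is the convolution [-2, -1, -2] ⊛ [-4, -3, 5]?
y[0] = -2×-4 = 8; y[1] = -2×-3 + -1×-4 = 10; y[2] = -2×5 + -1×-3 + -2×-4 = 1; y[3] = -1×5 + -2×-3 = 1; y[4] = -2×5 = -10

[8, 10, 1, 1, -10]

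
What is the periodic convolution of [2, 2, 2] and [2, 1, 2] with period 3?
Use y[k] = Σ_j u[j]·v[(k-j) mod 3]. y[0] = 2×2 + 2×2 + 2×1 = 10; y[1] = 2×1 + 2×2 + 2×2 = 10; y[2] = 2×2 + 2×1 + 2×2 = 10. Result: [10, 10, 10]

[10, 10, 10]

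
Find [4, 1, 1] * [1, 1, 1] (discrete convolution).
y[0] = 4×1 = 4; y[1] = 4×1 + 1×1 = 5; y[2] = 4×1 + 1×1 + 1×1 = 6; y[3] = 1×1 + 1×1 = 2; y[4] = 1×1 = 1

[4, 5, 6, 2, 1]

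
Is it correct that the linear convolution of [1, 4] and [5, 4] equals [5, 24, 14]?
Recompute linear convolution of [1, 4] and [5, 4]: y[0] = 1×5 = 5; y[1] = 1×4 + 4×5 = 24; y[2] = 4×4 = 16 → [5, 24, 16]. Compare to given [5, 24, 14]: they differ at index 2: given 14, correct 16, so answer: No

No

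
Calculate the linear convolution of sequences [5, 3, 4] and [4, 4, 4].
y[0] = 5×4 = 20; y[1] = 5×4 + 3×4 = 32; y[2] = 5×4 + 3×4 + 4×4 = 48; y[3] = 3×4 + 4×4 = 28; y[4] = 4×4 = 16

[20, 32, 48, 28, 16]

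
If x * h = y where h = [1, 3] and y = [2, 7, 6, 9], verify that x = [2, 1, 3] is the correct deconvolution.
Forward-compute [2, 1, 3] * [1, 3]: y[0] = 2×1 = 2; y[1] = 2×3 + 1×1 = 7; y[2] = 1×3 + 3×1 = 6; y[3] = 3×3 = 9 → [2, 7, 6, 9]. Matches given y = [2, 7, 6, 9], so verified.

Verified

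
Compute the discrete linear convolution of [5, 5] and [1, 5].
y[0] = 5×1 = 5; y[1] = 5×5 + 5×1 = 30; y[2] = 5×5 = 25

[5, 30, 25]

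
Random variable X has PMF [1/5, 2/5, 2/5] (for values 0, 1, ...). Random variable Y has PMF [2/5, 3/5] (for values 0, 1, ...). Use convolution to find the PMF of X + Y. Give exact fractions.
P(X+Y=k) = Σ_i P(X=i)·P(Y=k-i) — a convolution of [1/5, 2/5, 2/5] and [2/5, 3/5]. P(X+Y=0) = (1/5)×(2/5) = 2/25; P(X+Y=1) = (1/5)×(3/5) + (2/5)×(2/5) = 3/25 + 4/25 = 7/25; P(X+Y=2) = (2/5)×(3/5) + (2/5)×(2/5) = 6/25 + 4/25 = 2/5; P(X+Y=3) = (2/5)×(3/5) = 6/25. PMF: [2/25, 7/25, 2/5, 6/25] (sums to 1 ✓)

[2/25, 7/25, 2/5, 6/25]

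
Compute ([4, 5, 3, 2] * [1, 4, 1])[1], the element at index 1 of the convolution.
Use y[k] = Σ_i a[i]·b[k-i] at k=1. y[1] = 4×4 + 5×1 = 21

21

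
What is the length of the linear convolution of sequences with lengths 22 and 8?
Linear/full convolution length: m + n - 1 = 22 + 8 - 1 = 29

29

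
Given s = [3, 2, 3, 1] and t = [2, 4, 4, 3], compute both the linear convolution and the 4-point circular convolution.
Linear: y_lin[0] = 3×2 = 6; y_lin[1] = 3×4 + 2×2 = 16; y_lin[2] = 3×4 + 2×4 + 3×2 = 26; y_lin[3] = 3×3 + 2×4 + 3×4 + 1×2 = 31; y_lin[4] = 2×3 + 3×4 + 1×4 = 22; y_lin[5] = 3×3 + 1×4 = 13; y_lin[6] = 1×3 = 3 → [6, 16, 26, 31, 22, 13, 3]. Circular (length 4): y[0] = 3×2 + 2×3 + 3×4 + 1×4 = 28; y[1] = 3×4 + 2×2 + 3×3 + 1×4 = 29; y[2] = 3×4 + 2×4 + 3×2 + 1×3 = 29; y[3] = 3×3 + 2×4 + 3×4 + 1×2 = 31 → [28, 29, 29, 31]

Linear: [6, 16, 26, 31, 22, 13, 3], Circular: [28, 29, 29, 31]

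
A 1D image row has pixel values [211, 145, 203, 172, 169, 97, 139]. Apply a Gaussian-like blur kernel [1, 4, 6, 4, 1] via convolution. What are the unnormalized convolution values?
Convolve image row [211, 145, 203, 172, 169, 97, 139] with kernel [1, 4, 6, 4, 1]: y[0] = 211×1 = 211; y[1] = 211×4 + 145×1 = 989; y[2] = 211×6 + 145×4 + 203×1 = 2049; y[3] = 211×4 + 145×6 + 203×4 + 172×1 = 2698; y[4] = 211×1 + 145×4 + 203×6 + 172×4 + 169×1 = 2866; y[5] = 145×1 + 203×4 + 172×6 + 169×4 + 97×1 = 2762; y[6] = 203×1 + 172×4 + 169×6 + 97×4 + 139×1 = 2432; y[7] = 172×1 + 169×4 + 97×6 + 139×4 = 1986; y[8] = 169×1 + 97×4 + 139×6 = 1391; y[9] = 97×1 + 139×4 = 653; y[10] = 139×1 = 139 → [211, 989, 2049, 2698, 2866, 2762, 2432, 1986, 1391, 653, 139]. Normalization factor = sum(kernel) = 16.

[211, 989, 2049, 2698, 2866, 2762, 2432, 1986, 1391, 653, 139]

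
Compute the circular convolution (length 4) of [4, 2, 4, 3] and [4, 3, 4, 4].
Use y[k] = Σ_j f[j]·g[(k-j) mod 4]. y[0] = 4×4 + 2×4 + 4×4 + 3×3 = 49; y[1] = 4×3 + 2×4 + 4×4 + 3×4 = 48; y[2] = 4×4 + 2×3 + 4×4 + 3×4 = 50; y[3] = 4×4 + 2×4 + 4×3 + 3×4 = 48. Result: [49, 48, 50, 48]

[49, 48, 50, 48]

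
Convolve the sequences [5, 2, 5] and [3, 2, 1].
y[0] = 5×3 = 15; y[1] = 5×2 + 2×3 = 16; y[2] = 5×1 + 2×2 + 5×3 = 24; y[3] = 2×1 + 5×2 = 12; y[4] = 5×1 = 5

[15, 16, 24, 12, 5]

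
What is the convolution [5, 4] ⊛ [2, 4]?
y[0] = 5×2 = 10; y[1] = 5×4 + 4×2 = 28; y[2] = 4×4 = 16

[10, 28, 16]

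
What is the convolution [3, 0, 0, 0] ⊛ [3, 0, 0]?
y[0] = 3×3 = 9; y[1] = 3×0 + 0×3 = 0; y[2] = 3×0 + 0×0 + 0×3 = 0; y[3] = 0×0 + 0×0 + 0×3 = 0; y[4] = 0×0 + 0×0 = 0; y[5] = 0×0 = 0

[9, 0, 0, 0, 0, 0]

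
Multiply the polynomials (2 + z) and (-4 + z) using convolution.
Ascending coefficients: a = [2, 1], b = [-4, 1]. c[0] = 2×-4 = -8; c[1] = 2×1 + 1×-4 = -2; c[2] = 1×1 = 1. Result coefficients: [-8, -2, 1] → -8 - 2z + z^2

-8 - 2z + z^2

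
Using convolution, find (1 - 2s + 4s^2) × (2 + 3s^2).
Ascending coefficients: a = [1, -2, 4], b = [2, 0, 3]. c[0] = 1×2 = 2; c[1] = 1×0 + -2×2 = -4; c[2] = 1×3 + -2×0 + 4×2 = 11; c[3] = -2×3 + 4×0 = -6; c[4] = 4×3 = 12. Result coefficients: [2, -4, 11, -6, 12] → 2 - 4s + 11s^2 - 6s^3 + 12s^4

2 - 4s + 11s^2 - 6s^3 + 12s^4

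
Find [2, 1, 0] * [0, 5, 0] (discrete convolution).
y[0] = 2×0 = 0; y[1] = 2×5 + 1×0 = 10; y[2] = 2×0 + 1×5 + 0×0 = 5; y[3] = 1×0 + 0×5 = 0; y[4] = 0×0 = 0

[0, 10, 5, 0, 0]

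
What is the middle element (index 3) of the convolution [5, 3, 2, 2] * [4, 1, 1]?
Use y[k] = Σ_i a[i]·b[k-i] at k=3. y[3] = 3×1 + 2×1 + 2×4 = 13

13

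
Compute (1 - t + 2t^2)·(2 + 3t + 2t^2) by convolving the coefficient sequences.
Ascending coefficients: a = [1, -1, 2], b = [2, 3, 2]. c[0] = 1×2 = 2; c[1] = 1×3 + -1×2 = 1; c[2] = 1×2 + -1×3 + 2×2 = 3; c[3] = -1×2 + 2×3 = 4; c[4] = 2×2 = 4. Result coefficients: [2, 1, 3, 4, 4] → 2 + t + 3t^2 + 4t^3 + 4t^4

2 + t + 3t^2 + 4t^3 + 4t^4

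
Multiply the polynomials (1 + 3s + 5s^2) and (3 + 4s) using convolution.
Ascending coefficients: a = [1, 3, 5], b = [3, 4]. c[0] = 1×3 = 3; c[1] = 1×4 + 3×3 = 13; c[2] = 3×4 + 5×3 = 27; c[3] = 5×4 = 20. Result coefficients: [3, 13, 27, 20] → 3 + 13s + 27s^2 + 20s^3

3 + 13s + 27s^2 + 20s^3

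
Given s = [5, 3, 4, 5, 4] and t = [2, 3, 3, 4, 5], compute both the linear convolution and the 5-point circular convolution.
Linear: y_lin[0] = 5×2 = 10; y_lin[1] = 5×3 + 3×2 = 21; y_lin[2] = 5×3 + 3×3 + 4×2 = 32; y_lin[3] = 5×4 + 3×3 + 4×3 + 5×2 = 51; y_lin[4] = 5×5 + 3×4 + 4×3 + 5×3 + 4×2 = 72; y_lin[5] = 3×5 + 4×4 + 5×3 + 4×3 = 58; y_lin[6] = 4×5 + 5×4 + 4×3 = 52; y_lin[7] = 5×5 + 4×4 = 41; y_lin[8] = 4×5 = 20 → [10, 21, 32, 51, 72, 58, 52, 41, 20]. Circular (length 5): y[0] = 5×2 + 3×5 + 4×4 + 5×3 + 4×3 = 68; y[1] = 5×3 + 3×2 + 4×5 + 5×4 + 4×3 = 73; y[2] = 5×3 + 3×3 + 4×2 + 5×5 + 4×4 = 73; y[3] = 5×4 + 3×3 + 4×3 + 5×2 + 4×5 = 71; y[4] = 5×5 + 3×4 + 4×3 + 5×3 + 4×2 = 72 → [68, 73, 73, 71, 72]

Linear: [10, 21, 32, 51, 72, 58, 52, 41, 20], Circular: [68, 73, 73, 71, 72]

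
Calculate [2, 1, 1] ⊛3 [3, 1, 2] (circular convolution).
Use y[k] = Σ_j u[j]·v[(k-j) mod 3]. y[0] = 2×3 + 1×2 + 1×1 = 9; y[1] = 2×1 + 1×3 + 1×2 = 7; y[2] = 2×2 + 1×1 + 1×3 = 8. Result: [9, 7, 8]

[9, 7, 8]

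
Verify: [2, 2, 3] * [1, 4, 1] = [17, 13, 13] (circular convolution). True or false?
Recompute circular convolution of [2, 2, 3] and [1, 4, 1]: y[0] = 2×1 + 2×1 + 3×4 = 16; y[1] = 2×4 + 2×1 + 3×1 = 13; y[2] = 2×1 + 2×4 + 3×1 = 13 → [16, 13, 13]. Compare to given [17, 13, 13]: they differ at index 0: given 17, correct 16, so answer: No

No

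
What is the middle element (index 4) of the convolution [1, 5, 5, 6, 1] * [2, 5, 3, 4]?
Use y[k] = Σ_i a[i]·b[k-i] at k=4. y[4] = 5×4 + 5×3 + 6×5 + 1×2 = 67

67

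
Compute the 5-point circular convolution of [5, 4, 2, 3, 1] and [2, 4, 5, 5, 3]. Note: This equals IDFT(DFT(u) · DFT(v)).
Either evaluate y[k] = Σ_j u[j]·v[(k-j) mod 5] directly, or use IDFT(DFT(u) · DFT(v)). y[0] = 5×2 + 4×3 + 2×5 + 3×5 + 1×4 = 51; y[1] = 5×4 + 4×2 + 2×3 + 3×5 + 1×5 = 54; y[2] = 5×5 + 4×4 + 2×2 + 3×3 + 1×5 = 59; y[3] = 5×5 + 4×5 + 2×4 + 3×2 + 1×3 = 62; y[4] = 5×3 + 4×5 + 2×5 + 3×4 + 1×2 = 59. Result: [51, 54, 59, 62, 59]

[51, 54, 59, 62, 59]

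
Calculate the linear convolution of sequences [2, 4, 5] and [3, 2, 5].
y[0] = 2×3 = 6; y[1] = 2×2 + 4×3 = 16; y[2] = 2×5 + 4×2 + 5×3 = 33; y[3] = 4×5 + 5×2 = 30; y[4] = 5×5 = 25

[6, 16, 33, 30, 25]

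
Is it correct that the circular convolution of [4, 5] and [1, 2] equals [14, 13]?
Recompute circular convolution of [4, 5] and [1, 2]: y[0] = 4×1 + 5×2 = 14; y[1] = 4×2 + 5×1 = 13 → [14, 13]. Given [14, 13] matches, so answer: Yes

Yes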